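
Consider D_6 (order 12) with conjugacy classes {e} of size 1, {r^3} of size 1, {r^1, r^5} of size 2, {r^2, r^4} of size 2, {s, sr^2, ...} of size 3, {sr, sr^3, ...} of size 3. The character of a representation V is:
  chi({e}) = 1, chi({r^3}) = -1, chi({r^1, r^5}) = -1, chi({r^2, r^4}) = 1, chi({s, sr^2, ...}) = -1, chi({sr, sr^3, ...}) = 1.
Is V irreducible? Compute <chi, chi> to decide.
Irreducible: <chi, chi> = 1.

Derivation: <chi, chi> = (1/|G|) sum_C |C| * |chi(C)|^2 = (1/12)[1*|1|^2 + 1*|-1|^2 + 2*|-1|^2 + 2*|1|^2 + 3*|-1|^2 + 3*|1|^2]
  = (1/12)[(1) + (1) + (2) + (2) + (3) + (3)] = 12/12 = 1.
A character is irreducible iff <chi, chi> = 1, so this representation is irreducible.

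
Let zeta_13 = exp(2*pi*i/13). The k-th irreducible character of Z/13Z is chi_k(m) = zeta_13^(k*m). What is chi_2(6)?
chi_2(6) = zeta_13^12 = exp(-2*I*pi/13)

Reasoning: chi_2(6) = zeta_13^(2*6) = zeta_13^12. Since zeta_13^13 = 1, this equals zeta_13^12 = exp(2*pi*i*12/13) = exp(-2*I*pi/13).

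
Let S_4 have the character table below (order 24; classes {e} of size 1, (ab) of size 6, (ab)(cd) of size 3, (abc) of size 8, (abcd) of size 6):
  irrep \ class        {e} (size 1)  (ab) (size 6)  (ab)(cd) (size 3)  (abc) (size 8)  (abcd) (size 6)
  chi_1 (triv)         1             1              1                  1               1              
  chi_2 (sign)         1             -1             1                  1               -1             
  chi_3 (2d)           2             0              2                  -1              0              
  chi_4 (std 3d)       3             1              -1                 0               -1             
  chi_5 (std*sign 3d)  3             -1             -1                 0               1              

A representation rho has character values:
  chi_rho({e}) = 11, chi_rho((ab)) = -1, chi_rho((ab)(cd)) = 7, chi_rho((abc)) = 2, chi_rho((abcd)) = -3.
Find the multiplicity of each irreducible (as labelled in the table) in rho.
Multiplicities: chi_1: 1, chi_2: 3, chi_3: 2, chi_4: 1, chi_5: 0.

Reasoning: Use <chi_rho, chi> = (1/|G|) sum_C |C| * chi_rho(C) * conj(chi(C)) with |G| = 24 for each irreducible chi in the table:
  <chi_rho, chi_1> = (1/24)[1*(11)*conj(1) + 6*(-1)*conj(1) + 3*(7)*conj(1) + 8*(2)*conj(1) + 6*(-3)*conj(1)]
      = (1/24)[(11) + (-6) + (21) + (16) + (-18)] = 24/24 = 1
  <chi_rho, chi_2> = (1/24)[1*(11)*conj(1) + 6*(-1)*conj(-1) + 3*(7)*conj(1) + 8*(2)*conj(1) + 6*(-3)*conj(-1)]
      = (1/24)[(11) + (6) + (21) + (16) + (18)] = 72/24 = 3
  <chi_rho, chi_3> = (1/24)[1*(11)*conj(2) + 6*(-1)*conj(0) + 3*(7)*conj(2) + 8*(2)*conj(-1) + 6*(-3)*conj(0)]
      = (1/24)[(22) + (0) + (42) + (-16) + (0)] = 48/24 = 2
  <chi_rho, chi_4> = (1/24)[1*(11)*conj(3) + 6*(-1)*conj(1) + 3*(7)*conj(-1) + 8*(2)*conj(0) + 6*(-3)*conj(-1)]
      = (1/24)[(33) + (-6) + (-21) + (0) + (18)] = 24/24 = 1
  <chi_rho, chi_5> = (1/24)[1*(11)*conj(3) + 6*(-1)*conj(-1) + 3*(7)*conj(-1) + 8*(2)*conj(0) + 6*(-3)*conj(1)]
      = (1/24)[(33) + (6) + (-21) + (0) + (-18)] = 0/24 = 0
Dimension check: dim(rho) = sum (mult * dim) = 1*1 + 3*1 + 2*2 + 1*3 + 0*3 = 11 = chi_rho(e) = 11.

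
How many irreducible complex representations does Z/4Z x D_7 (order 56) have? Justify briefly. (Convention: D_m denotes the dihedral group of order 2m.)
20

Derivation: The number of irreducible complex representations of a finite group equals its number of conjugacy classes. For a direct product, #classes(G x H) = #classes(G) * #classes(H). Z/4Z has 4 classes (abelian), D_7 has 5 classes, so 4 * 5 = 20, so Z/4Z x D_7 (order 56) has exactly 20 irreducible complex representations.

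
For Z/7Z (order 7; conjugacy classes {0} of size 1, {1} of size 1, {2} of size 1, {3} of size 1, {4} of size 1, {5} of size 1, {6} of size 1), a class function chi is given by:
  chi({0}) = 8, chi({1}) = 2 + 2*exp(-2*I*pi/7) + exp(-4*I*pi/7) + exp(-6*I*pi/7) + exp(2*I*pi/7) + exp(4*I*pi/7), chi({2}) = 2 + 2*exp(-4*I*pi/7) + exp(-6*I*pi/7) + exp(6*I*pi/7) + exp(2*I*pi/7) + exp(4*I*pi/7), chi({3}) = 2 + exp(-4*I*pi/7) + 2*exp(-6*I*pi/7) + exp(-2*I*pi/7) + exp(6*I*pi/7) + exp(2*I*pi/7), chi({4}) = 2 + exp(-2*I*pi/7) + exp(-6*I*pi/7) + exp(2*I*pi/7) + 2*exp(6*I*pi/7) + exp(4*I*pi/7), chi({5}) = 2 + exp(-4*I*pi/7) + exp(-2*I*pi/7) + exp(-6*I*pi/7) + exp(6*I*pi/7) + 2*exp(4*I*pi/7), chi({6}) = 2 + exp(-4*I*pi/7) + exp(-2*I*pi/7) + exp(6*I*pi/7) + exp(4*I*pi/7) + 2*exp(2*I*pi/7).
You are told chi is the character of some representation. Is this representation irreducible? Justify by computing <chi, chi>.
Not irreducible (reducible): <chi, chi> = 12 > 1.

Details: <chi, chi> = (1/|G|) sum_C |C| * |chi(C)|^2 = (1/7)[1*|8|^2 + 1*|2 + 2*exp(-2*I*pi/7) + exp(-4*I*pi/7) + exp(-6*I*pi/7) + exp(2*I*pi/7) + exp(4*I*pi/7)|^2 + 1*|2 + 2*exp(-4*I*pi/7) + exp(-6*I*pi/7) + exp(6*I*pi/7) + exp(2*I*pi/7) + exp(4*I*pi/7)|^2 + 1*|2 + exp(-4*I*pi/7) + 2*exp(-6*I*pi/7) + exp(-2*I*pi/7) + exp(6*I*pi/7) + exp(2*I*pi/7)|^2 + 1*|2 + exp(-2*I*pi/7) + exp(-6*I*pi/7) + exp(2*I*pi/7) + 2*exp(6*I*pi/7) + exp(4*I*pi/7)|^2 + 1*|2 + exp(-4*I*pi/7) + exp(-2*I*pi/7) + exp(-6*I*pi/7) + exp(6*I*pi/7) + 2*exp(4*I*pi/7)|^2 + 1*|2 + exp(-4*I*pi/7) + exp(-2*I*pi/7) + exp(6*I*pi/7) + exp(4*I*pi/7) + 2*exp(2*I*pi/7)|^2]
  = (1/7)[(64) + (12 + 9*exp(-4*I*pi/7) + 10*exp(-2*I*pi/7) + 7*exp(-6*I*pi/7) + 7*exp(6*I*pi/7) + 10*exp(2*I*pi/7) + 9*exp(4*I*pi/7)) + (12 + 10*exp(-4*I*pi/7) + 7*exp(-2*I*pi/7) + 9*exp(-6*I*pi/7) + 9*exp(6*I*pi/7) + 7*exp(2*I*pi/7) + 10*exp(4*I*pi/7)) + (12 + 9*exp(-2*I*pi/7) + 7*exp(-4*I*pi/7) + 10*exp(-6*I*pi/7) + 10*exp(6*I*pi/7) + 7*exp(4*I*pi/7) + 9*exp(2*I*pi/7)) + (12 + 9*exp(-2*I*pi/7) + 7*exp(-4*I*pi/7) + 10*exp(-6*I*pi/7) + 10*exp(6*I*pi/7) + 7*exp(4*I*pi/7) + 9*exp(2*I*pi/7)) + (12 + 10*exp(-4*I*pi/7) + 7*exp(-2*I*pi/7) + 9*exp(-6*I*pi/7) + 9*exp(6*I*pi/7) + 7*exp(2*I*pi/7) + 10*exp(4*I*pi/7)) + (12 + 9*exp(-4*I*pi/7) + 10*exp(-2*I*pi/7) + 7*exp(-6*I*pi/7) + 7*exp(6*I*pi/7) + 10*exp(2*I*pi/7) + 9*exp(4*I*pi/7))] = 84/7 = 12.
(Exp terms are combined using exp(i*s)*conj(exp(i*t)) = exp(i*(s-t)), and sums of them are collapsed using the identity that for every m > 1 the m distinct m-th roots of unity sum to 0, e.g. 1 + exp(2*I*pi/3) + exp(-2*I*pi/3) = 0.)
A character is irreducible iff <chi, chi> = 1, so this representation is reducible.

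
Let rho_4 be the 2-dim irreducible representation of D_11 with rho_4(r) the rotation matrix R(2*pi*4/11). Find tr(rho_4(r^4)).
chi_{rho_4}(r^4) = 2*cos(2*pi*4*4/11) = -2*cos(pi/11)

Why: rho_4(r^4) is rotation by angle 2*pi*4*4/11, whose trace is 2*cos(2*pi*4*4/11) = -2*cos(pi/11).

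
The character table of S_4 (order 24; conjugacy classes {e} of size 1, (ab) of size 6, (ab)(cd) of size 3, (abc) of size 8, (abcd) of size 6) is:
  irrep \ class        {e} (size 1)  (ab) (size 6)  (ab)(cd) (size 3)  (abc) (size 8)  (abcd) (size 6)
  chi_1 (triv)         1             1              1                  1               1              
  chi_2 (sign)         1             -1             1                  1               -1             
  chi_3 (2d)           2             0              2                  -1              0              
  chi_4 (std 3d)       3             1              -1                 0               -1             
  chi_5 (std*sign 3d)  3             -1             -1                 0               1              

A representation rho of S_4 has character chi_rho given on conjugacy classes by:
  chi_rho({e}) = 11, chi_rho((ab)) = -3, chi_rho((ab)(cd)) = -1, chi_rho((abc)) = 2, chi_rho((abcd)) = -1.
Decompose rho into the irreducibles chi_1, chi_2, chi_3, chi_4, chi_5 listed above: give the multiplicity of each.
Multiplicities: chi_1: 0, chi_2: 2, chi_3: 0, chi_4: 1, chi_5: 2.

Why: Use <chi_rho, chi> = (1/|G|) sum_C |C| * chi_rho(C) * conj(chi(C)) with |G| = 24 for each irreducible chi in the table:
  <chi_rho, chi_1> = (1/24)[1*(11)*conj(1) + 6*(-3)*conj(1) + 3*(-1)*conj(1) + 8*(2)*conj(1) + 6*(-1)*conj(1)]
      = (1/24)[(11) + (-18) + (-3) + (16) + (-6)] = 0/24 = 0
  <chi_rho, chi_2> = (1/24)[1*(11)*conj(1) + 6*(-3)*conj(-1) + 3*(-1)*conj(1) + 8*(2)*conj(1) + 6*(-1)*conj(-1)]
      = (1/24)[(11) + (18) + (-3) + (16) + (6)] = 48/24 = 2
  <chi_rho, chi_3> = (1/24)[1*(11)*conj(2) + 6*(-3)*conj(0) + 3*(-1)*conj(2) + 8*(2)*conj(-1) + 6*(-1)*conj(0)]
      = (1/24)[(22) + (0) + (-6) + (-16) + (0)] = 0/24 = 0
  <chi_rho, chi_4> = (1/24)[1*(11)*conj(3) + 6*(-3)*conj(1) + 3*(-1)*conj(-1) + 8*(2)*conj(0) + 6*(-1)*conj(-1)]
      = (1/24)[(33) + (-18) + (3) + (0) + (6)] = 24/24 = 1
  <chi_rho, chi_5> = (1/24)[1*(11)*conj(3) + 6*(-3)*conj(-1) + 3*(-1)*conj(-1) + 8*(2)*conj(0) + 6*(-1)*conj(1)]
      = (1/24)[(33) + (18) + (3) + (0) + (-6)] = 48/24 = 2
Dimension check: dim(rho) = sum (mult * dim) = 0*1 + 2*1 + 0*2 + 1*3 + 2*3 = 11 = chi_rho(e) = 11.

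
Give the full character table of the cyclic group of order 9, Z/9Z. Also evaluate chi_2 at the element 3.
Character table of Z/9Z (irreps indexed chi_0,...,chi_8 with chi_k(m) = zeta_9^(k*m), zeta_9 = exp(2*pi*i/9)):
  irrep \ class  {0} (size 1)  {1} (size 1)    {2} (size 1)    {3} (size 1)    {4} (size 1)    {5} (size 1)    {6} (size 1)    {7} (size 1)    {8} (size 1)  
  chi_0          1             1               1               1               1               1               1               1               1             
  chi_1          1             exp(2*I*pi/9)   exp(4*I*pi/9)   exp(2*I*pi/3)   exp(8*I*pi/9)   exp(-8*I*pi/9)  exp(-2*I*pi/3)  exp(-4*I*pi/9)  exp(-2*I*pi/9)
  chi_2          1             exp(4*I*pi/9)   exp(8*I*pi/9)   exp(-2*I*pi/3)  exp(-2*I*pi/9)  exp(2*I*pi/9)   exp(2*I*pi/3)   exp(-8*I*pi/9)  exp(-4*I*pi/9)
  chi_3          1             exp(2*I*pi/3)   exp(-2*I*pi/3)  1               exp(2*I*pi/3)   exp(-2*I*pi/3)  1               exp(2*I*pi/3)   exp(-2*I*pi/3)
  chi_4          1             exp(8*I*pi/9)   exp(-2*I*pi/9)  exp(2*I*pi/3)   exp(-4*I*pi/9)  exp(4*I*pi/9)   exp(-2*I*pi/3)  exp(2*I*pi/9)   exp(-8*I*pi/9)
  chi_5          1             exp(-8*I*pi/9)  exp(2*I*pi/9)   exp(-2*I*pi/3)  exp(4*I*pi/9)   exp(-4*I*pi/9)  exp(2*I*pi/3)   exp(-2*I*pi/9)  exp(8*I*pi/9) 
  chi_6          1             exp(-2*I*pi/3)  exp(2*I*pi/3)   1               exp(-2*I*pi/3)  exp(2*I*pi/3)   1               exp(-2*I*pi/3)  exp(2*I*pi/3) 
  chi_7          1             exp(-4*I*pi/9)  exp(-8*I*pi/9)  exp(2*I*pi/3)   exp(2*I*pi/9)   exp(-2*I*pi/9)  exp(-2*I*pi/3)  exp(8*I*pi/9)   exp(4*I*pi/9) 
  chi_8          1             exp(-2*I*pi/9)  exp(-4*I*pi/9)  exp(-2*I*pi/3)  exp(-8*I*pi/9)  exp(8*I*pi/9)   exp(2*I*pi/3)   exp(4*I*pi/9)   exp(2*I*pi/9) 

Spot check: chi_2(3) = zeta_9^(2*3) = zeta_9^6 = exp(-2*I*pi/3).

Z/9Z is abelian, so all 9 irreducible complex representations are 1-dimensional. They are given by chi_k(m) = zeta_9^(k*m) for k = 0,...,8. Row orthogonality: sum_m chi_k(m) conj(chi_l(m)) = 9 * [k = l].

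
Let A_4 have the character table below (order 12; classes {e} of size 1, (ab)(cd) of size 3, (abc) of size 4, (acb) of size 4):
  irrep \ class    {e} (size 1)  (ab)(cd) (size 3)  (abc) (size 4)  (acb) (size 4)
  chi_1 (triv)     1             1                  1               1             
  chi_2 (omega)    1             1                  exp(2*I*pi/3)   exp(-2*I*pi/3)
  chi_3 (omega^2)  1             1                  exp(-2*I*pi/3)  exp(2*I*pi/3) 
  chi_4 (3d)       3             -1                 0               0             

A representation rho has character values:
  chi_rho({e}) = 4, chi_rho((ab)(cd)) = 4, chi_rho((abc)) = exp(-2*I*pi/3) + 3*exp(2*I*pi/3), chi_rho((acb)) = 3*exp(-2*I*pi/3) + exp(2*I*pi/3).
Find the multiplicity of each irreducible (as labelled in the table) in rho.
Multiplicities: chi_1: 0, chi_2: 3, chi_3: 1, chi_4: 0.

Explanation: Use <chi_rho, chi> = (1/|G|) sum_C |C| * chi_rho(C) * conj(chi(C)) with |G| = 12 for each irreducible chi in the table:
  <chi_rho, chi_1> = (1/12)[1*(4)*conj(1) + 3*(4)*conj(1) + 4*(exp(-2*I*pi/3) + 3*exp(2*I*pi/3))*conj(1) + 4*(3*exp(-2*I*pi/3) + exp(2*I*pi/3))*conj(1)]
      = (1/12)[(4) + (12) + (4*exp(-2*I*pi/3) + 12*exp(2*I*pi/3)) + (12*exp(-2*I*pi/3) + 4*exp(2*I*pi/3))] = 0/12 = 0
  <chi_rho, chi_2> = (1/12)[1*(4)*conj(1) + 3*(4)*conj(1) + 4*(exp(-2*I*pi/3) + 3*exp(2*I*pi/3))*conj(exp(2*I*pi/3)) + 4*(3*exp(-2*I*pi/3) + exp(2*I*pi/3))*conj(exp(-2*I*pi/3))]
      = (1/12)[(4) + (12) + (12 + 4*exp(2*I*pi/3)) + (12 + 4*exp(-2*I*pi/3))] = 36/12 = 3
  <chi_rho, chi_3> = (1/12)[1*(4)*conj(1) + 3*(4)*conj(1) + 4*(exp(-2*I*pi/3) + 3*exp(2*I*pi/3))*conj(exp(-2*I*pi/3)) + 4*(3*exp(-2*I*pi/3) + exp(2*I*pi/3))*conj(exp(2*I*pi/3))]
      = (1/12)[(4) + (12) + (4 + 12*exp(-2*I*pi/3)) + (4 + 12*exp(2*I*pi/3))] = 12/12 = 1
  <chi_rho, chi_4> = (1/12)[1*(4)*conj(3) + 3*(4)*conj(-1) + 4*(exp(-2*I*pi/3) + 3*exp(2*I*pi/3))*conj(0) + 4*(3*exp(-2*I*pi/3) + exp(2*I*pi/3))*conj(0)]
      = (1/12)[(12) + (-12) + (0) + (0)] = 0/12 = 0
(Exp terms are combined using exp(i*s)*conj(exp(i*t)) = exp(i*(s-t)), and sums of them are collapsed using the identity that for every m > 1 the m distinct m-th roots of unity sum to 0, e.g. 1 + exp(2*I*pi/3) + exp(-2*I*pi/3) = 0.)
Dimension check: dim(rho) = sum (mult * dim) = 0*1 + 3*1 + 1*1 + 0*3 = 4 = chi_rho(e) = 4.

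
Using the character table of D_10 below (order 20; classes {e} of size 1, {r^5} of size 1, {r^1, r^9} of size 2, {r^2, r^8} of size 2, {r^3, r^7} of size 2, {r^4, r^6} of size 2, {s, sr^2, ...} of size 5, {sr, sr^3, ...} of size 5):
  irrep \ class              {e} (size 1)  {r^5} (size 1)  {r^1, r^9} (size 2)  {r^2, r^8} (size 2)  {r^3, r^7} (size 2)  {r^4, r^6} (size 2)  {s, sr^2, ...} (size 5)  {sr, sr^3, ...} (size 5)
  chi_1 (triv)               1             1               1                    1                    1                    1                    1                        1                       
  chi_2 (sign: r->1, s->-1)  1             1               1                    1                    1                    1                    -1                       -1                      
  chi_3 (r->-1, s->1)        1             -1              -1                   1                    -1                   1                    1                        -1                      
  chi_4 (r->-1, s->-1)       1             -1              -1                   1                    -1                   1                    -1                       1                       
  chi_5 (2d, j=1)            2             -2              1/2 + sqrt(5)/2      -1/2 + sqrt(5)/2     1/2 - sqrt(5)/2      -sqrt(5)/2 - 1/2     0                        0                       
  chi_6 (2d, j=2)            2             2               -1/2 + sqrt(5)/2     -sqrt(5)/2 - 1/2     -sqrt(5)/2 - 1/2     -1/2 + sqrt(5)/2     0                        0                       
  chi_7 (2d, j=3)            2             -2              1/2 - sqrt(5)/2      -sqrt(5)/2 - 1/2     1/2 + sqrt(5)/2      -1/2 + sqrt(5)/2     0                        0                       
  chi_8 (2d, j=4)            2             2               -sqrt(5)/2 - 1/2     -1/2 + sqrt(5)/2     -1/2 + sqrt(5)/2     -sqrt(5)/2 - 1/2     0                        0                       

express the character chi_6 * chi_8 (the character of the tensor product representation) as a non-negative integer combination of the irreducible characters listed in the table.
chi_6 tensor chi_8 = chi_6 + chi_8 (all other irreducibles have multiplicity 0).

Justification: The character of a tensor product is the pointwise product (chi_6 * chi_8)(C) = chi_6(C) * chi_8(C):
  {e}: (2)*(2), {r^5}: (2)*(2), {r^1, r^9}: (-1/2 + sqrt(5)/2)*(-sqrt(5)/2 - 1/2), {r^2, r^8}: (-sqrt(5)/2 - 1/2)*(-1/2 + sqrt(5)/2), {r^3, r^7}: (-sqrt(5)/2 - 1/2)*(-1/2 + sqrt(5)/2), {r^4, r^6}: (-1/2 + sqrt(5)/2)*(-sqrt(5)/2 - 1/2), {s, sr^2, ...}: (0)*(0), {sr, sr^3, ...}: (0)*(0)
so (chi_6 * chi_8) takes values
  {e} -> 4, {r^5} -> 4, {r^1, r^9} -> -1, {r^2, r^8} -> -1, {r^3, r^7} -> -1, {r^4, r^6} -> -1, {s, sr^2, ...} -> 0, {sr, sr^3, ...} -> 0.
Now take the inner product of this character with each irreducible chi from the table, <chi_6*chi_8, chi> = (1/20) sum_C |C| (chi_6*chi_8)(C) conj(chi(C)):
  <chi_6*chi_8, chi_1> = (1/20)[1*(4)*conj(1) + 1*(4)*conj(1) + 2*(-1)*conj(1) + 2*(-1)*conj(1) + 2*(-1)*conj(1) + 2*(-1)*conj(1) + 5*(0)*conj(1) + 5*(0)*conj(1)]
      = (1/20)[(4) + (4) + (-2) + (-2) + (-2) + (-2) + (0) + (0)] = 0/20 = 0
  <chi_6*chi_8, chi_2> = (1/20)[1*(4)*conj(1) + 1*(4)*conj(1) + 2*(-1)*conj(1) + 2*(-1)*conj(1) + 2*(-1)*conj(1) + 2*(-1)*conj(1) + 5*(0)*conj(-1) + 5*(0)*conj(-1)]
      = (1/20)[(4) + (4) + (-2) + (-2) + (-2) + (-2) + (0) + (0)] = 0/20 = 0
  <chi_6*chi_8, chi_3> = (1/20)[1*(4)*conj(1) + 1*(4)*conj(-1) + 2*(-1)*conj(-1) + 2*(-1)*conj(1) + 2*(-1)*conj(-1) + 2*(-1)*conj(1) + 5*(0)*conj(1) + 5*(0)*conj(-1)]
      = (1/20)[(4) + (-4) + (2) + (-2) + (2) + (-2) + (0) + (0)] = 0/20 = 0
  <chi_6*chi_8, chi_4> = (1/20)[1*(4)*conj(1) + 1*(4)*conj(-1) + 2*(-1)*conj(-1) + 2*(-1)*conj(1) + 2*(-1)*conj(-1) + 2*(-1)*conj(1) + 5*(0)*conj(-1) + 5*(0)*conj(1)]
      = (1/20)[(4) + (-4) + (2) + (-2) + (2) + (-2) + (0) + (0)] = 0/20 = 0
  <chi_6*chi_8, chi_5> = (1/20)[1*(4)*conj(2) + 1*(4)*conj(-2) + 2*(-1)*conj(1/2 + sqrt(5)/2) + 2*(-1)*conj(-1/2 + sqrt(5)/2) + 2*(-1)*conj(1/2 - sqrt(5)/2) + 2*(-1)*conj(-sqrt(5)/2 - 1/2) + 5*(0)*conj(0) + 5*(0)*conj(0)]
      = (1/20)[(8) + (-8) + (-sqrt(5) - 1) + (1 - sqrt(5)) + (-1 + sqrt(5)) + (1 + sqrt(5)) + (0) + (0)] = 0/20 = 0
  <chi_6*chi_8, chi_6> = (1/20)[1*(4)*conj(2) + 1*(4)*conj(2) + 2*(-1)*conj(-1/2 + sqrt(5)/2) + 2*(-1)*conj(-sqrt(5)/2 - 1/2) + 2*(-1)*conj(-sqrt(5)/2 - 1/2) + 2*(-1)*conj(-1/2 + sqrt(5)/2) + 5*(0)*conj(0) + 5*(0)*conj(0)]
      = (1/20)[(8) + (8) + (1 - sqrt(5)) + (1 + sqrt(5)) + (1 + sqrt(5)) + (1 - sqrt(5)) + (0) + (0)] = 20/20 = 1
  <chi_6*chi_8, chi_7> = (1/20)[1*(4)*conj(2) + 1*(4)*conj(-2) + 2*(-1)*conj(1/2 - sqrt(5)/2) + 2*(-1)*conj(-sqrt(5)/2 - 1/2) + 2*(-1)*conj(1/2 + sqrt(5)/2) + 2*(-1)*conj(-1/2 + sqrt(5)/2) + 5*(0)*conj(0) + 5*(0)*conj(0)]
      = (1/20)[(8) + (-8) + (-1 + sqrt(5)) + (1 + sqrt(5)) + (-sqrt(5) - 1) + (1 - sqrt(5)) + (0) + (0)] = 0/20 = 0
  <chi_6*chi_8, chi_8> = (1/20)[1*(4)*conj(2) + 1*(4)*conj(2) + 2*(-1)*conj(-sqrt(5)/2 - 1/2) + 2*(-1)*conj(-1/2 + sqrt(5)/2) + 2*(-1)*conj(-1/2 + sqrt(5)/2) + 2*(-1)*conj(-sqrt(5)/2 - 1/2) + 5*(0)*conj(0) + 5*(0)*conj(0)]
      = (1/20)[(8) + (8) + (1 + sqrt(5)) + (1 - sqrt(5)) + (1 - sqrt(5)) + (1 + sqrt(5)) + (0) + (0)] = 20/20 = 1
Hence the multiplicities are chi_6: 1, chi_8: 1. Dimension check: dim(chi_6)*dim(chi_8) = 2*2 = 4 and sum (mult * dim) = 1*2 + 1*2 = 4.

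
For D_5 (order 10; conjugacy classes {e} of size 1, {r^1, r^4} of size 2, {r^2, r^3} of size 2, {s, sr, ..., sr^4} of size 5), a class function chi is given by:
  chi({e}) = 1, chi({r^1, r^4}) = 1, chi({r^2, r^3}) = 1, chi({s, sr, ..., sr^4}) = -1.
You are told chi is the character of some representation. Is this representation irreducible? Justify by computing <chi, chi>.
Irreducible: <chi, chi> = 1.

Justification: <chi, chi> = (1/|G|) sum_C |C| * |chi(C)|^2 = (1/10)[1*|1|^2 + 2*|1|^2 + 2*|1|^2 + 5*|-1|^2]
  = (1/10)[(1) + (2) + (2) + (5)] = 10/10 = 1.
A character is irreducible iff <chi, chi> = 1, so this representation is irreducible.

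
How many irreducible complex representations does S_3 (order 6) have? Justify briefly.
3

Derivation: The number of irreducible complex representations of a finite group equals its number of conjugacy classes. Conjugacy classes in S_3 correspond to cycle types, i.e. partitions of 3; there are p(3) = 3 of them, so S_3 (order 6) has exactly 3 irreducible complex representations.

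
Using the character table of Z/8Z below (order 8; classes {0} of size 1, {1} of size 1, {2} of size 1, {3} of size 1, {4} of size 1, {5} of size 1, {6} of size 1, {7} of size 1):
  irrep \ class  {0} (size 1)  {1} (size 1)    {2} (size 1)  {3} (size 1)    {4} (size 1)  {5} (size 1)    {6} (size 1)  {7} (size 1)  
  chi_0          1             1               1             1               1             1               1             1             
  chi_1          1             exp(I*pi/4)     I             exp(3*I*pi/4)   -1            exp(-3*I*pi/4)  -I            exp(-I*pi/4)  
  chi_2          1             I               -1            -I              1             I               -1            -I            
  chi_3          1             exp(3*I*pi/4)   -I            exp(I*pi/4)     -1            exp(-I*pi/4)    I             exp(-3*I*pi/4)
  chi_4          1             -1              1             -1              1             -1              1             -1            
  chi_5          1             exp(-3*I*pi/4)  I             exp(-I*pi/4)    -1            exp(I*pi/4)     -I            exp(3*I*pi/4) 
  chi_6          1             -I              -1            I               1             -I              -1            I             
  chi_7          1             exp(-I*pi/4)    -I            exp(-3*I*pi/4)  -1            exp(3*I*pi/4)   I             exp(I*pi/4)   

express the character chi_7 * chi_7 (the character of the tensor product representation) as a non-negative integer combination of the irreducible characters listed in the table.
chi_7 tensor chi_7 = chi_6 (all other irreducibles have multiplicity 0).

Working: The character of a tensor product is the pointwise product (chi_7 * chi_7)(C) = chi_7(C) * chi_7(C):
  {0}: (1)*(1), {1}: (exp(-I*pi/4))*(exp(-I*pi/4)), {2}: (-I)*(-I), {3}: (exp(-3*I*pi/4))*(exp(-3*I*pi/4)), {4}: (-1)*(-1), {5}: (exp(3*I*pi/4))*(exp(3*I*pi/4)), {6}: (I)*(I), {7}: (exp(I*pi/4))*(exp(I*pi/4))
so (chi_7 * chi_7) takes values
  {0} -> 1, {1} -> -I, {2} -> -1, {3} -> I, {4} -> 1, {5} -> -I, {6} -> -1, {7} -> I.
Now take the inner product of this character with each irreducible chi from the table, <chi_7*chi_7, chi> = (1/8) sum_C |C| (chi_7*chi_7)(C) conj(chi(C)):
  <chi_7*chi_7, chi_0> = (1/8)[1*(1)*conj(1) + 1*(-I)*conj(1) + 1*(-1)*conj(1) + 1*(I)*conj(1) + 1*(1)*conj(1) + 1*(-I)*conj(1) + 1*(-1)*conj(1) + 1*(I)*conj(1)]
      = (1/8)[(1) + (-I) + (-1) + (I) + (1) + (-I) + (-1) + (I)] = 0/8 = 0
  <chi_7*chi_7, chi_1> = (1/8)[1*(1)*conj(1) + 1*(-I)*conj(exp(I*pi/4)) + 1*(-1)*conj(I) + 1*(I)*conj(exp(3*I*pi/4)) + 1*(1)*conj(-1) + 1*(-I)*conj(exp(-3*I*pi/4)) + 1*(-1)*conj(-I) + 1*(I)*conj(exp(-I*pi/4))]
      = (1/8)[(1) + (-exp(I*pi/4)) + (I) + (exp(-I*pi/4)) + (-1) + (-exp(-3*I*pi/4)) + (-I) + (exp(3*I*pi/4))] = 0/8 = 0
  <chi_7*chi_7, chi_2> = (1/8)[1*(1)*conj(1) + 1*(-I)*conj(I) + 1*(-1)*conj(-1) + 1*(I)*conj(-I) + 1*(1)*conj(1) + 1*(-I)*conj(I) + 1*(-1)*conj(-1) + 1*(I)*conj(-I)]
      = (1/8)[(1) + (-1) + (1) + (-1) + (1) + (-1) + (1) + (-1)] = 0/8 = 0
  <chi_7*chi_7, chi_3> = (1/8)[1*(1)*conj(1) + 1*(-I)*conj(exp(3*I*pi/4)) + 1*(-1)*conj(-I) + 1*(I)*conj(exp(I*pi/4)) + 1*(1)*conj(-1) + 1*(-I)*conj(exp(-I*pi/4)) + 1*(-1)*conj(I) + 1*(I)*conj(exp(-3*I*pi/4))]
      = (1/8)[(1) + (-exp(-I*pi/4)) + (-I) + (exp(I*pi/4)) + (-1) + (-exp(3*I*pi/4)) + (I) + (exp(-3*I*pi/4))] = 0/8 = 0
  <chi_7*chi_7, chi_4> = (1/8)[1*(1)*conj(1) + 1*(-I)*conj(-1) + 1*(-1)*conj(1) + 1*(I)*conj(-1) + 1*(1)*conj(1) + 1*(-I)*conj(-1) + 1*(-1)*conj(1) + 1*(I)*conj(-1)]
      = (1/8)[(1) + (I) + (-1) + (-I) + (1) + (I) + (-1) + (-I)] = 0/8 = 0
  <chi_7*chi_7, chi_5> = (1/8)[1*(1)*conj(1) + 1*(-I)*conj(exp(-3*I*pi/4)) + 1*(-1)*conj(I) + 1*(I)*conj(exp(-I*pi/4)) + 1*(1)*conj(-1) + 1*(-I)*conj(exp(I*pi/4)) + 1*(-1)*conj(-I) + 1*(I)*conj(exp(3*I*pi/4))]
      = (1/8)[(1) + (-exp(-3*I*pi/4)) + (I) + (exp(3*I*pi/4)) + (-1) + (-exp(I*pi/4)) + (-I) + (exp(-I*pi/4))] = 0/8 = 0
  <chi_7*chi_7, chi_6> = (1/8)[1*(1)*conj(1) + 1*(-I)*conj(-I) + 1*(-1)*conj(-1) + 1*(I)*conj(I) + 1*(1)*conj(1) + 1*(-I)*conj(-I) + 1*(-1)*conj(-1) + 1*(I)*conj(I)]
      = (1/8)[(1) + (1) + (1) + (1) + (1) + (1) + (1) + (1)] = 8/8 = 1
  <chi_7*chi_7, chi_7> = (1/8)[1*(1)*conj(1) + 1*(-I)*conj(exp(-I*pi/4)) + 1*(-1)*conj(-I) + 1*(I)*conj(exp(-3*I*pi/4)) + 1*(1)*conj(-1) + 1*(-I)*conj(exp(3*I*pi/4)) + 1*(-1)*conj(I) + 1*(I)*conj(exp(I*pi/4))]
      = (1/8)[(1) + (-exp(3*I*pi/4)) + (-I) + (exp(-3*I*pi/4)) + (-1) + (-exp(-I*pi/4)) + (I) + (exp(I*pi/4))] = 0/8 = 0
(Exp terms are combined using exp(i*s)*conj(exp(i*t)) = exp(i*(s-t)), and sums of them are collapsed using the identity that for every m > 1 the m distinct m-th roots of unity sum to 0, e.g. 1 + exp(2*I*pi/3) + exp(-2*I*pi/3) = 0.)
Hence the multiplicities are chi_6: 1. Dimension check: dim(chi_7)*dim(chi_7) = 1*1 = 1 and sum (mult * dim) = 1*1 = 1.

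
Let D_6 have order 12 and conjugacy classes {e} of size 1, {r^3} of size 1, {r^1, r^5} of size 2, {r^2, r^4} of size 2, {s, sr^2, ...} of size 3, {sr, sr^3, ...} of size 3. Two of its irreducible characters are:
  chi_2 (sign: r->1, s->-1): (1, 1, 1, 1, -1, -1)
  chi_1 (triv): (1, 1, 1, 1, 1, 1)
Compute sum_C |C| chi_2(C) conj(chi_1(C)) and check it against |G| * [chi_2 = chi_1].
Sum = 0; so <chi_2, chi_1> = 0 (distinct irreducibles are orthogonal).

Solution. Compute term by term over conjugacy classes (|C| * chi_2(C) * conj(chi_1(C))):
  1*(1)*conj(1) + 1*(1)*conj(1) + 2*(1)*conj(1) + 2*(1)*conj(1) + 3*(-1)*conj(1) + 3*(-1)*conj(1)
  = (1) + (1) + (2) + (2) + (-3) + (-3)
  = 0.
Dividing by |G| = 12 gives 0/12 = 0, matching the row-orthogonality relation <chi_2, chi_1> = [chi_2 = chi_1].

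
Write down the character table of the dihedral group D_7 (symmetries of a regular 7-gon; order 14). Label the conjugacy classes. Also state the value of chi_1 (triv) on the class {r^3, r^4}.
Conjugacy classes: {e} of size 1, {r^1, r^6} of size 2, {r^2, r^5} of size 2, {r^3, r^4} of size 2, {s, sr, ..., sr^6} of size 7.
Character table:
  irrep \ class              {e} (size 1)  {r^1, r^6} (size 2)  {r^2, r^5} (size 2)  {r^3, r^4} (size 2)  {s, sr, ..., sr^6} (size 7)
  chi_1 (triv)               1             1                    1                    1                    1                          
  chi_2 (sign: r->1, s->-1)  1             1                    1                    1                    -1                         
  chi_3 (2d, j=1)            2             2*cos(2*pi/7)        -2*cos(3*pi/7)       -2*cos(pi/7)         0                          
  chi_4 (2d, j=2)            2             -2*cos(3*pi/7)       -2*cos(pi/7)         2*cos(2*pi/7)        0                          
  chi_5 (2d, j=3)            2             -2*cos(pi/7)         2*cos(2*pi/7)        -2*cos(3*pi/7)       0                          

Spot check: chi_1 (triv) on {r^3, r^4} = 1.

D_7 has order 2*7 = 14 with 5 conjugacy classes, hence 5 irreducibles. Sum of squared dims 1 + 1 + 4 + 4 + 4 = 14 = |G|. Linear characters come from the abelianisation; the 2-dimensional irreps have character r^k -> 2*cos(2*pi*j*k/7), reflections -> 0.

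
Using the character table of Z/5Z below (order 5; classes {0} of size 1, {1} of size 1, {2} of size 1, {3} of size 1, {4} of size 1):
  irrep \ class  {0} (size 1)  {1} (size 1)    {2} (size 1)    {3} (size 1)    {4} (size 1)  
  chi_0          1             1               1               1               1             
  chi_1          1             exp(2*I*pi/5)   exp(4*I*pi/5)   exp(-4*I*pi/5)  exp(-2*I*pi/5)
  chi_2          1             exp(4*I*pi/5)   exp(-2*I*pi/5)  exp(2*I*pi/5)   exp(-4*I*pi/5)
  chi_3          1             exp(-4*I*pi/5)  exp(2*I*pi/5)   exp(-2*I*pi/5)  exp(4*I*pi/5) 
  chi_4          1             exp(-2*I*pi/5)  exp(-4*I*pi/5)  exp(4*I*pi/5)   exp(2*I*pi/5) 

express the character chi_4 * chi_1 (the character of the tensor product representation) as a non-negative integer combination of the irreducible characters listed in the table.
chi_4 tensor chi_1 = chi_0 (all other irreducibles have multiplicity 0).

Reasoning: The character of a tensor product is the pointwise product (chi_4 * chi_1)(C) = chi_4(C) * chi_1(C):
  {0}: (1)*(1), {1}: (exp(-2*I*pi/5))*(exp(2*I*pi/5)), {2}: (exp(-4*I*pi/5))*(exp(4*I*pi/5)), {3}: (exp(4*I*pi/5))*(exp(-4*I*pi/5)), {4}: (exp(2*I*pi/5))*(exp(-2*I*pi/5))
so (chi_4 * chi_1) takes values
  {0} -> 1, {1} -> 1, {2} -> 1, {3} -> 1, {4} -> 1.
Now take the inner product of this character with each irreducible chi from the table, <chi_4*chi_1, chi> = (1/5) sum_C |C| (chi_4*chi_1)(C) conj(chi(C)):
  <chi_4*chi_1, chi_0> = (1/5)[1*(1)*conj(1) + 1*(1)*conj(1) + 1*(1)*conj(1) + 1*(1)*conj(1) + 1*(1)*conj(1)]
      = (1/5)[(1) + (1) + (1) + (1) + (1)] = 5/5 = 1
  <chi_4*chi_1, chi_1> = (1/5)[1*(1)*conj(1) + 1*(1)*conj(exp(2*I*pi/5)) + 1*(1)*conj(exp(4*I*pi/5)) + 1*(1)*conj(exp(-4*I*pi/5)) + 1*(1)*conj(exp(-2*I*pi/5))]
      = (1/5)[(1) + (exp(-2*I*pi/5)) + (exp(-4*I*pi/5)) + (exp(4*I*pi/5)) + (exp(2*I*pi/5))] = 0/5 = 0
  <chi_4*chi_1, chi_2> = (1/5)[1*(1)*conj(1) + 1*(1)*conj(exp(4*I*pi/5)) + 1*(1)*conj(exp(-2*I*pi/5)) + 1*(1)*conj(exp(2*I*pi/5)) + 1*(1)*conj(exp(-4*I*pi/5))]
      = (1/5)[(1) + (exp(-4*I*pi/5)) + (exp(2*I*pi/5)) + (exp(-2*I*pi/5)) + (exp(4*I*pi/5))] = 0/5 = 0
  <chi_4*chi_1, chi_3> = (1/5)[1*(1)*conj(1) + 1*(1)*conj(exp(-4*I*pi/5)) + 1*(1)*conj(exp(2*I*pi/5)) + 1*(1)*conj(exp(-2*I*pi/5)) + 1*(1)*conj(exp(4*I*pi/5))]
      = (1/5)[(1) + (exp(4*I*pi/5)) + (exp(-2*I*pi/5)) + (exp(2*I*pi/5)) + (exp(-4*I*pi/5))] = 0/5 = 0
  <chi_4*chi_1, chi_4> = (1/5)[1*(1)*conj(1) + 1*(1)*conj(exp(-2*I*pi/5)) + 1*(1)*conj(exp(-4*I*pi/5)) + 1*(1)*conj(exp(4*I*pi/5)) + 1*(1)*conj(exp(2*I*pi/5))]
      = (1/5)[(1) + (exp(2*I*pi/5)) + (exp(4*I*pi/5)) + (exp(-4*I*pi/5)) + (exp(-2*I*pi/5))] = 0/5 = 0
(Exp terms are combined using exp(i*s)*conj(exp(i*t)) = exp(i*(s-t)), and sums of them are collapsed using the identity that for every m > 1 the m distinct m-th roots of unity sum to 0, e.g. 1 + exp(2*I*pi/3) + exp(-2*I*pi/3) = 0.)
Hence the multiplicities are chi_0: 1. Dimension check: dim(chi_4)*dim(chi_1) = 1*1 = 1 and sum (mult * dim) = 1*1 = 1.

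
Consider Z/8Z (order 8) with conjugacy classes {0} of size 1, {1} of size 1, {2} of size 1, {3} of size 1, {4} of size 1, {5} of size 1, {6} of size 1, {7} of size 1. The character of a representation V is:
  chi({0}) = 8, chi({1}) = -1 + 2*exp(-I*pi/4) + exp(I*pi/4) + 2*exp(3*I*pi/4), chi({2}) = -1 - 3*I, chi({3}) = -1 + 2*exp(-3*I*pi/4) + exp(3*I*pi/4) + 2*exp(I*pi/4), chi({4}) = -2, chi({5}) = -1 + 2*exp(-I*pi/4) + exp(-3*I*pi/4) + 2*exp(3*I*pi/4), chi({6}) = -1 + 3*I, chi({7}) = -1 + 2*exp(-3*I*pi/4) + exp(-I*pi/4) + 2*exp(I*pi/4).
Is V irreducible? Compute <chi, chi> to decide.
Not irreducible (reducible): <chi, chi> = 12 > 1.

Reasoning: <chi, chi> = (1/|G|) sum_C |C| * |chi(C)|^2 = (1/8)[1*|8|^2 + 1*|-1 + 2*exp(-I*pi/4) + exp(I*pi/4) + 2*exp(3*I*pi/4)|^2 + 1*|-1 - 3*I|^2 + 1*|-1 + 2*exp(-3*I*pi/4) + exp(3*I*pi/4) + 2*exp(I*pi/4)|^2 + 1*|-2|^2 + 1*|-1 + 2*exp(-I*pi/4) + exp(-3*I*pi/4) + 2*exp(3*I*pi/4)|^2 + 1*|-1 + 3*I|^2 + 1*|-1 + 2*exp(-3*I*pi/4) + exp(-I*pi/4) + 2*exp(I*pi/4)|^2]
  = (1/8)[(64) + (2 - 3*exp(I*pi/4) - 2*exp(3*I*pi/4) - 2*exp(-3*I*pi/4) - 3*exp(-I*pi/4)) + (10) + (2 - 3*exp(3*I*pi/4) - 2*exp(I*pi/4) - 2*exp(-I*pi/4) - 3*exp(-3*I*pi/4)) + (4) + (2 - 3*exp(3*I*pi/4) - 2*exp(I*pi/4) - 2*exp(-I*pi/4) - 3*exp(-3*I*pi/4)) + (10) + (2 - 3*exp(I*pi/4) - 2*exp(3*I*pi/4) - 2*exp(-3*I*pi/4) - 3*exp(-I*pi/4))] = 96/8 = 12.
(Exp terms are combined using exp(i*s)*conj(exp(i*t)) = exp(i*(s-t)), and sums of them are collapsed using the identity that for every m > 1 the m distinct m-th roots of unity sum to 0, e.g. 1 + exp(2*I*pi/3) + exp(-2*I*pi/3) = 0.)
A character is irreducible iff <chi, chi> = 1, so this representation is reducible.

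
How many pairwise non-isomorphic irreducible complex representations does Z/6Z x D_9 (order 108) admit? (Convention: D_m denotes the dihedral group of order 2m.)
36

Argument: The number of irreducible complex representations of a finite group equals its number of conjugacy classes. For a direct product, #classes(G x H) = #classes(G) * #classes(H). Z/6Z has 6 classes (abelian), D_9 has 6 classes, so 6 * 6 = 36, so Z/6Z x D_9 (order 108) has exactly 36 irreducible complex representations.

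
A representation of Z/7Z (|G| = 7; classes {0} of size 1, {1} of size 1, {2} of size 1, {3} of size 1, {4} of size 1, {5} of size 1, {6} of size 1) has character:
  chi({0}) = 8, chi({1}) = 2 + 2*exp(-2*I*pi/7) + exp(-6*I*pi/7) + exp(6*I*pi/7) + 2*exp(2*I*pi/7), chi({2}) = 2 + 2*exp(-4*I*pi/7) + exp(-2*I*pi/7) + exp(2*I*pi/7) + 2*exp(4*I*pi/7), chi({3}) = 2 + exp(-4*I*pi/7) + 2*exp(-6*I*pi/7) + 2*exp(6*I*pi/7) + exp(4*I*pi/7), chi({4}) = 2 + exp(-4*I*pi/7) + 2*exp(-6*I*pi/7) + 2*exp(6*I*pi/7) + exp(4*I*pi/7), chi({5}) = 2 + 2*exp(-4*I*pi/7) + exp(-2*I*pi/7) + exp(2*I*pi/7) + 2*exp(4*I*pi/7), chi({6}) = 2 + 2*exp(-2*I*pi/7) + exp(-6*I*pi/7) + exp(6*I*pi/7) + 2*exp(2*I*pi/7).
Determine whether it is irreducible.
Not irreducible (reducible): <chi, chi> = 14 > 1.

Details: <chi, chi> = (1/|G|) sum_C |C| * |chi(C)|^2 = (1/7)[1*|8|^2 + 1*|2 + 2*exp(-2*I*pi/7) + exp(-6*I*pi/7) + exp(6*I*pi/7) + 2*exp(2*I*pi/7)|^2 + 1*|2 + 2*exp(-4*I*pi/7) + exp(-2*I*pi/7) + exp(2*I*pi/7) + 2*exp(4*I*pi/7)|^2 + 1*|2 + exp(-4*I*pi/7) + 2*exp(-6*I*pi/7) + 2*exp(6*I*pi/7) + exp(4*I*pi/7)|^2 + 1*|2 + exp(-4*I*pi/7) + 2*exp(-6*I*pi/7) + 2*exp(6*I*pi/7) + exp(4*I*pi/7)|^2 + 1*|2 + 2*exp(-4*I*pi/7) + exp(-2*I*pi/7) + exp(2*I*pi/7) + 2*exp(4*I*pi/7)|^2 + 1*|2 + 2*exp(-2*I*pi/7) + exp(-6*I*pi/7) + exp(6*I*pi/7) + 2*exp(2*I*pi/7)|^2]
  = (1/7)[(64) + (14 + 8*exp(-4*I*pi/7) + 9*exp(-2*I*pi/7) + 8*exp(-6*I*pi/7) + 8*exp(6*I*pi/7) + 9*exp(2*I*pi/7) + 8*exp(4*I*pi/7)) + (14 + 9*exp(-4*I*pi/7) + 8*exp(-2*I*pi/7) + 8*exp(-6*I*pi/7) + 8*exp(6*I*pi/7) + 8*exp(2*I*pi/7) + 9*exp(4*I*pi/7)) + (14 + 8*exp(-4*I*pi/7) + 8*exp(-2*I*pi/7) + 9*exp(-6*I*pi/7) + 9*exp(6*I*pi/7) + 8*exp(2*I*pi/7) + 8*exp(4*I*pi/7)) + (14 + 8*exp(-4*I*pi/7) + 8*exp(-2*I*pi/7) + 9*exp(-6*I*pi/7) + 9*exp(6*I*pi/7) + 8*exp(2*I*pi/7) + 8*exp(4*I*pi/7)) + (14 + 9*exp(-4*I*pi/7) + 8*exp(-2*I*pi/7) + 8*exp(-6*I*pi/7) + 8*exp(6*I*pi/7) + 8*exp(2*I*pi/7) + 9*exp(4*I*pi/7)) + (14 + 8*exp(-4*I*pi/7) + 9*exp(-2*I*pi/7) + 8*exp(-6*I*pi/7) + 8*exp(6*I*pi/7) + 9*exp(2*I*pi/7) + 8*exp(4*I*pi/7))] = 98/7 = 14.
(Exp terms are combined using exp(i*s)*conj(exp(i*t)) = exp(i*(s-t)), and sums of them are collapsed using the identity that for every m > 1 the m distinct m-th roots of unity sum to 0, e.g. 1 + exp(2*I*pi/3) + exp(-2*I*pi/3) = 0.)
A character is irreducible iff <chi, chi> = 1, so this representation is reducible.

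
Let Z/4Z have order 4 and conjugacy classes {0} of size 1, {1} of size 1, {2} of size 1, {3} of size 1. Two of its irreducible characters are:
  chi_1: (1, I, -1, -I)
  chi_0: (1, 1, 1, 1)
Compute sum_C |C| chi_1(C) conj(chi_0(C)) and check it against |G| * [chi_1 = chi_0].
Sum = 0; so <chi_1, chi_0> = 0 (distinct irreducibles are orthogonal).

Proof sketch: Compute term by term over conjugacy classes (|C| * chi_1(C) * conj(chi_0(C))):
  1*(1)*conj(1) + 1*(I)*conj(1) + 1*(-1)*conj(1) + 1*(-I)*conj(1)
  = (1) + (I) + (-1) + (-I)
  = 0.
(Exp terms are combined using exp(i*s)*conj(exp(i*t)) = exp(i*(s-t)), and sums of them are collapsed using the identity that for every m > 1 the m distinct m-th roots of unity sum to 0, e.g. 1 + exp(2*I*pi/3) + exp(-2*I*pi/3) = 0.)
Dividing by |G| = 4 gives 0/4 = 0, matching the row-orthogonality relation <chi_1, chi_0> = [chi_1 = chi_0].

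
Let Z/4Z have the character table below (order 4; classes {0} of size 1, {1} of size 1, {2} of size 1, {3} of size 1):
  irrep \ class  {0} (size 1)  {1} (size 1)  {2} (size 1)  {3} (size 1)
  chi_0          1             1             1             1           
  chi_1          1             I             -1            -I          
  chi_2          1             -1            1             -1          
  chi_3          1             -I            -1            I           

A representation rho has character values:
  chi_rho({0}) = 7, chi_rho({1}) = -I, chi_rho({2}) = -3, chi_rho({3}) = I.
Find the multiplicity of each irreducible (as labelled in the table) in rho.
Multiplicities: chi_0: 1, chi_1: 2, chi_2: 1, chi_3: 3.

Derivation: Use <chi_rho, chi> = (1/|G|) sum_C |C| * chi_rho(C) * conj(chi(C)) with |G| = 4 for each irreducible chi in the table:
  <chi_rho, chi_0> = (1/4)[1*(7)*conj(1) + 1*(-I)*conj(1) + 1*(-3)*conj(1) + 1*(I)*conj(1)]
      = (1/4)[(7) + (-I) + (-3) + (I)] = 4/4 = 1
  <chi_rho, chi_1> = (1/4)[1*(7)*conj(1) + 1*(-I)*conj(I) + 1*(-3)*conj(-1) + 1*(I)*conj(-I)]
      = (1/4)[(7) + (-1) + (3) + (-1)] = 8/4 = 2
  <chi_rho, chi_2> = (1/4)[1*(7)*conj(1) + 1*(-I)*conj(-1) + 1*(-3)*conj(1) + 1*(I)*conj(-1)]
      = (1/4)[(7) + (I) + (-3) + (-I)] = 4/4 = 1
  <chi_rho, chi_3> = (1/4)[1*(7)*conj(1) + 1*(-I)*conj(-I) + 1*(-3)*conj(-1) + 1*(I)*conj(I)]
      = (1/4)[(7) + (1) + (3) + (1)] = 12/4 = 3
(Exp terms are combined using exp(i*s)*conj(exp(i*t)) = exp(i*(s-t)), and sums of them are collapsed using the identity that for every m > 1 the m distinct m-th roots of unity sum to 0, e.g. 1 + exp(2*I*pi/3) + exp(-2*I*pi/3) = 0.)
Dimension check: dim(rho) = sum (mult * dim) = 1*1 + 2*1 + 1*1 + 3*1 = 7 = chi_rho(e) = 7.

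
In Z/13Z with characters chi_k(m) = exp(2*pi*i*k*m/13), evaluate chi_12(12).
chi_12(12) = zeta_13^144 = exp(2*I*pi/13)

Justification: chi_12(12) = zeta_13^(12*12) = zeta_13^144. Since zeta_13^13 = 1, this equals zeta_13^1 = exp(2*pi*i*1/13) = exp(2*I*pi/13).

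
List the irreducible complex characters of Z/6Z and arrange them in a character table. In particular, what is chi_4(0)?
Character table of Z/6Z (irreps indexed chi_0,...,chi_5 with chi_k(m) = zeta_6^(k*m), zeta_6 = exp(2*pi*i/6)):
  irrep \ class  {0} (size 1)  {1} (size 1)    {2} (size 1)    {3} (size 1)  {4} (size 1)    {5} (size 1)  
  chi_0          1             1               1               1             1               1             
  chi_1          1             exp(I*pi/3)     exp(2*I*pi/3)   -1            exp(-2*I*pi/3)  exp(-I*pi/3)  
  chi_2          1             exp(2*I*pi/3)   exp(-2*I*pi/3)  1             exp(2*I*pi/3)   exp(-2*I*pi/3)
  chi_3          1             -1              1               -1            1               -1            
  chi_4          1             exp(-2*I*pi/3)  exp(2*I*pi/3)   1             exp(-2*I*pi/3)  exp(2*I*pi/3) 
  chi_5          1             exp(-I*pi/3)    exp(-2*I*pi/3)  -1            exp(2*I*pi/3)   exp(I*pi/3)   

Spot check: chi_4(0) = zeta_6^(4*0) = zeta_6^0 = 1.

Explanation: Z/6Z is abelian, so all 6 irreducible complex representations are 1-dimensional. They are given by chi_k(m) = zeta_6^(k*m) for k = 0,...,5. Row orthogonality: sum_m chi_k(m) conj(chi_l(m)) = 6 * [k = l].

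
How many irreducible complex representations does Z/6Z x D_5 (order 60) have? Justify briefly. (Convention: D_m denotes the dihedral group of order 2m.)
24

Reasoning: The number of irreducible complex representations of a finite group equals its number of conjugacy classes. For a direct product, #classes(G x H) = #classes(G) * #classes(H). Z/6Z has 6 classes (abelian), D_5 has 4 classes, so 6 * 4 = 24, so Z/6Z x D_5 (order 60) has exactly 24 irreducible complex representations.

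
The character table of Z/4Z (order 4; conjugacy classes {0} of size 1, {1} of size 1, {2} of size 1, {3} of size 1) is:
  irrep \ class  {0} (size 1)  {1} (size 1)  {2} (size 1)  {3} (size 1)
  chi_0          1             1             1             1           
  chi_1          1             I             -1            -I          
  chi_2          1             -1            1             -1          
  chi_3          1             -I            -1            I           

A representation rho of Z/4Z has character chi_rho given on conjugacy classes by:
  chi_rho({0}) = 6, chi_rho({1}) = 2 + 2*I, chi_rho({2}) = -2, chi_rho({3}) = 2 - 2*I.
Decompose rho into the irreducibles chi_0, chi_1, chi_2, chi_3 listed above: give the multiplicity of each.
Multiplicities: chi_0: 2, chi_1: 3, chi_2: 0, chi_3: 1.

Solution. Use <chi_rho, chi> = (1/|G|) sum_C |C| * chi_rho(C) * conj(chi(C)) with |G| = 4 for each irreducible chi in the table:
  <chi_rho, chi_0> = (1/4)[1*(6)*conj(1) + 1*(2 + 2*I)*conj(1) + 1*(-2)*conj(1) + 1*(2 - 2*I)*conj(1)]
      = (1/4)[(6) + (2 + 2*I) + (-2) + (2 - 2*I)] = 8/4 = 2
  <chi_rho, chi_1> = (1/4)[1*(6)*conj(1) + 1*(2 + 2*I)*conj(I) + 1*(-2)*conj(-1) + 1*(2 - 2*I)*conj(-I)]
      = (1/4)[(6) + (2 - 2*I) + (2) + (2 + 2*I)] = 12/4 = 3
  <chi_rho, chi_2> = (1/4)[1*(6)*conj(1) + 1*(2 + 2*I)*conj(-1) + 1*(-2)*conj(1) + 1*(2 - 2*I)*conj(-1)]
      = (1/4)[(6) + (-2 - 2*I) + (-2) + (-2 + 2*I)] = 0/4 = 0
  <chi_rho, chi_3> = (1/4)[1*(6)*conj(1) + 1*(2 + 2*I)*conj(-I) + 1*(-2)*conj(-1) + 1*(2 - 2*I)*conj(I)]
      = (1/4)[(6) + (-2 + 2*I) + (2) + (-2 - 2*I)] = 4/4 = 1
(Exp terms are combined using exp(i*s)*conj(exp(i*t)) = exp(i*(s-t)), and sums of them are collapsed using the identity that for every m > 1 the m distinct m-th roots of unity sum to 0, e.g. 1 + exp(2*I*pi/3) + exp(-2*I*pi/3) = 0.)
Dimension check: dim(rho) = sum (mult * dim) = 2*1 + 3*1 + 0*1 + 1*1 = 6 = chi_rho(e) = 6.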